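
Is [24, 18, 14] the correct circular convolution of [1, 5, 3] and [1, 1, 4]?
Recompute circular convolution of [1, 5, 3] and [1, 1, 4]: y[0] = 1×1 + 5×4 + 3×1 = 24; y[1] = 1×1 + 5×1 + 3×4 = 18; y[2] = 1×4 + 5×1 + 3×1 = 12 → [24, 18, 12]. Compare to given [24, 18, 14]: they differ at index 2: given 14, correct 12, so answer: No

No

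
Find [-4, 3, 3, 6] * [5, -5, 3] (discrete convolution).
y[0] = -4×5 = -20; y[1] = -4×-5 + 3×5 = 35; y[2] = -4×3 + 3×-5 + 3×5 = -12; y[3] = 3×3 + 3×-5 + 6×5 = 24; y[4] = 3×3 + 6×-5 = -21; y[5] = 6×3 = 18

[-20, 35, -12, 24, -21, 18]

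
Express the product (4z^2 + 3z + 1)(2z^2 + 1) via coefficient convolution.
Ascending coefficients: a = [1, 3, 4], b = [1, 0, 2]. c[0] = 1×1 = 1; c[1] = 1×0 + 3×1 = 3; c[2] = 1×2 + 3×0 + 4×1 = 6; c[3] = 3×2 + 4×0 = 6; c[4] = 4×2 = 8. Result coefficients: [1, 3, 6, 6, 8] → 8z^4 + 6z^3 + 6z^2 + 3z + 1

8z^4 + 6z^3 + 6z^2 + 3z + 1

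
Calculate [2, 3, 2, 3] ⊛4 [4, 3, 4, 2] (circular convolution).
Use y[k] = Σ_j a[j]·b[(k-j) mod 4]. y[0] = 2×4 + 3×2 + 2×4 + 3×3 = 31; y[1] = 2×3 + 3×4 + 2×2 + 3×4 = 34; y[2] = 2×4 + 3×3 + 2×4 + 3×2 = 31; y[3] = 2×2 + 3×4 + 2×3 + 3×4 = 34. Result: [31, 34, 31, 34]

[31, 34, 31, 34]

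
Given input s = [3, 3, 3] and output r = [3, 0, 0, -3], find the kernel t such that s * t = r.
Output length 4 = len(s) + len(t) - 1 ⇒ len(t) = 2. Solve t forward using t[k] = (r[k] - Σ_{i≥1} s[i]·t[k-i]) / s[0]: t[0] = r[0] / s[0] = 3 / 3 = 1; t[1] = (r[1] - 3×1) / s[0] = (0 - 3×1) / 3 = -1. So t = [1, -1]. Forward-check [3, 3, 3] * [1, -1]: r[0] = 3×1 = 3; r[1] = 3×-1 + 3×1 = 0; r[2] = 3×-1 + 3×1 = 0; r[3] = 3×-1 = -3 → [3, 0, 0, -3] ✓

[1, -1]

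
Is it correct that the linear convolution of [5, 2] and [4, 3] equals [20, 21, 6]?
Recompute linear convolution of [5, 2] and [4, 3]: y[0] = 5×4 = 20; y[1] = 5×3 + 2×4 = 23; y[2] = 2×3 = 6 → [20, 23, 6]. Compare to given [20, 21, 6]: they differ at index 1: given 21, correct 23, so answer: No

No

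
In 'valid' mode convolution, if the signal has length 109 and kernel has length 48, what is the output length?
'Valid' mode counts only positions where the kernel fully overlaps the signal: m - n + 1 = 109 - 48 + 1 = 62

62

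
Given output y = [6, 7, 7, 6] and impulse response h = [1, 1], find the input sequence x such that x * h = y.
Deconvolve y=[6, 7, 7, 6] by h=[1, 1]. Since h[0]=1, solve forward: x[0] = y[0] / 1 = 6; x[1] = (y[1] - 6×1) / 1 = 1; x[2] = (y[2] - 1×1) / 1 = 6. So x = [6, 1, 6]. Check by forward convolution: y[0] = 6×1 = 6; y[1] = 6×1 + 1×1 = 7; y[2] = 1×1 + 6×1 = 7; y[3] = 6×1 = 6

[6, 1, 6]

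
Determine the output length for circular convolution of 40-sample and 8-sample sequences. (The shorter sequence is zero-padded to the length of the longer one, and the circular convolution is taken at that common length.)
Circular convolution (zero-padding the shorter input) has length max(m, n) = max(40, 8) = 40

40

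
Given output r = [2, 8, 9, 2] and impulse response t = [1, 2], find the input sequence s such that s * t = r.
Deconvolve r=[2, 8, 9, 2] by t=[1, 2]. Since t[0]=1, solve forward: s[0] = r[0] / 1 = 2; s[1] = (r[1] - 2×2) / 1 = 4; s[2] = (r[2] - 4×2) / 1 = 1. So s = [2, 4, 1]. Check by forward convolution: r[0] = 2×1 = 2; r[1] = 2×2 + 4×1 = 8; r[2] = 4×2 + 1×1 = 9; r[3] = 1×2 = 2

[2, 4, 1]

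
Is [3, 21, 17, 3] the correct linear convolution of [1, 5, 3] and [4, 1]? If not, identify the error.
Recompute linear convolution of [1, 5, 3] and [4, 1]: y[0] = 1×4 = 4; y[1] = 1×1 + 5×4 = 21; y[2] = 5×1 + 3×4 = 17; y[3] = 3×1 = 3 → [4, 21, 17, 3]. Compare to given [3, 21, 17, 3]: they differ at index 0: given 3, correct 4, so answer: No

No. Error at index 0: given 3, correct 4.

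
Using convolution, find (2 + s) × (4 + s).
Ascending coefficients: a = [2, 1], b = [4, 1]. c[0] = 2×4 = 8; c[1] = 2×1 + 1×4 = 6; c[2] = 1×1 = 1. Result coefficients: [8, 6, 1] → 8 + 6s + s^2

8 + 6s + s^2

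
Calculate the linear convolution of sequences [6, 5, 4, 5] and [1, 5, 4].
y[0] = 6×1 = 6; y[1] = 6×5 + 5×1 = 35; y[2] = 6×4 + 5×5 + 4×1 = 53; y[3] = 5×4 + 4×5 + 5×1 = 45; y[4] = 4×4 + 5×5 = 41; y[5] = 5×4 = 20

[6, 35, 53, 45, 41, 20]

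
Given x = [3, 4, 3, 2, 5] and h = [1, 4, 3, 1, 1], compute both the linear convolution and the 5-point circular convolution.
Linear: y_lin[0] = 3×1 = 3; y_lin[1] = 3×4 + 4×1 = 16; y_lin[2] = 3×3 + 4×4 + 3×1 = 28; y_lin[3] = 3×1 + 4×3 + 3×4 + 2×1 = 29; y_lin[4] = 3×1 + 4×1 + 3×3 + 2×4 + 5×1 = 29; y_lin[5] = 4×1 + 3×1 + 2×3 + 5×4 = 33; y_lin[6] = 3×1 + 2×1 + 5×3 = 20; y_lin[7] = 2×1 + 5×1 = 7; y_lin[8] = 5×1 = 5 → [3, 16, 28, 29, 29, 33, 20, 7, 5]. Circular (length 5): y[0] = 3×1 + 4×1 + 3×1 + 2×3 + 5×4 = 36; y[1] = 3×4 + 4×1 + 3×1 + 2×1 + 5×3 = 36; y[2] = 3×3 + 4×4 + 3×1 + 2×1 + 5×1 = 35; y[3] = 3×1 + 4×3 + 3×4 + 2×1 + 5×1 = 34; y[4] = 3×1 + 4×1 + 3×3 + 2×4 + 5×1 = 29 → [36, 36, 35, 34, 29]

Linear: [3, 16, 28, 29, 29, 33, 20, 7, 5], Circular: [36, 36, 35, 34, 29]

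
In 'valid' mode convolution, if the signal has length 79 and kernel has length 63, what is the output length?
'Valid' mode counts only positions where the kernel fully overlaps the signal: m - n + 1 = 79 - 63 + 1 = 17

17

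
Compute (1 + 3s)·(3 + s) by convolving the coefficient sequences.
Ascending coefficients: a = [1, 3], b = [3, 1]. c[0] = 1×3 = 3; c[1] = 1×1 + 3×3 = 10; c[2] = 3×1 = 3. Result coefficients: [3, 10, 3] → 3 + 10s + 3s^2

3 + 10s + 3s^2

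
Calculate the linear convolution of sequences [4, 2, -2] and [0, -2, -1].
y[0] = 4×0 = 0; y[1] = 4×-2 + 2×0 = -8; y[2] = 4×-1 + 2×-2 + -2×0 = -8; y[3] = 2×-1 + -2×-2 = 2; y[4] = -2×-1 = 2

[0, -8, -8, 2, 2]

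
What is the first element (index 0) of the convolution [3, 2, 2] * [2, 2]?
Use y[k] = Σ_i a[i]·b[k-i] at k=0. y[0] = 3×2 = 6

6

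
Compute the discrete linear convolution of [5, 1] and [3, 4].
y[0] = 5×3 = 15; y[1] = 5×4 + 1×3 = 23; y[2] = 1×4 = 4

[15, 23, 4]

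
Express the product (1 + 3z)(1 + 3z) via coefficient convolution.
Ascending coefficients: a = [1, 3], b = [1, 3]. c[0] = 1×1 = 1; c[1] = 1×3 + 3×1 = 6; c[2] = 3×3 = 9. Result coefficients: [1, 6, 9] → 1 + 6z + 9z^2

1 + 6z + 9z^2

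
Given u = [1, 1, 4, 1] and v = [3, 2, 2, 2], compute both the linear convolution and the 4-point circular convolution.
Linear: y_lin[0] = 1×3 = 3; y_lin[1] = 1×2 + 1×3 = 5; y_lin[2] = 1×2 + 1×2 + 4×3 = 16; y_lin[3] = 1×2 + 1×2 + 4×2 + 1×3 = 15; y_lin[4] = 1×2 + 4×2 + 1×2 = 12; y_lin[5] = 4×2 + 1×2 = 10; y_lin[6] = 1×2 = 2 → [3, 5, 16, 15, 12, 10, 2]. Circular (length 4): y[0] = 1×3 + 1×2 + 4×2 + 1×2 = 15; y[1] = 1×2 + 1×3 + 4×2 + 1×2 = 15; y[2] = 1×2 + 1×2 + 4×3 + 1×2 = 18; y[3] = 1×2 + 1×2 + 4×2 + 1×3 = 15 → [15, 15, 18, 15]

Linear: [3, 5, 16, 15, 12, 10, 2], Circular: [15, 15, 18, 15]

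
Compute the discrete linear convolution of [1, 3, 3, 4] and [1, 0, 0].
y[0] = 1×1 = 1; y[1] = 1×0 + 3×1 = 3; y[2] = 1×0 + 3×0 + 3×1 = 3; y[3] = 3×0 + 3×0 + 4×1 = 4; y[4] = 3×0 + 4×0 = 0; y[5] = 4×0 = 0

[1, 3, 3, 4, 0, 0]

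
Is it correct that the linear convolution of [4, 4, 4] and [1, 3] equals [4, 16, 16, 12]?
Recompute linear convolution of [4, 4, 4] and [1, 3]: y[0] = 4×1 = 4; y[1] = 4×3 + 4×1 = 16; y[2] = 4×3 + 4×1 = 16; y[3] = 4×3 = 12 → [4, 16, 16, 12]. Given [4, 16, 16, 12] matches, so answer: Yes

Yes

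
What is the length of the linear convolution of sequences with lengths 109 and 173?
Linear/full convolution length: m + n - 1 = 109 + 173 - 1 = 281

281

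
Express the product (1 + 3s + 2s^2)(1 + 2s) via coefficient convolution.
Ascending coefficients: a = [1, 3, 2], b = [1, 2]. c[0] = 1×1 = 1; c[1] = 1×2 + 3×1 = 5; c[2] = 3×2 + 2×1 = 8; c[3] = 2×2 = 4. Result coefficients: [1, 5, 8, 4] → 1 + 5s + 8s^2 + 4s^3

1 + 5s + 8s^2 + 4s^3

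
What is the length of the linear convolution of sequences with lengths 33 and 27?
Linear/full convolution length: m + n - 1 = 33 + 27 - 1 = 59

59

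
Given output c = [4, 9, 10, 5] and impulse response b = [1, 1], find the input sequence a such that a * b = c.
Deconvolve c=[4, 9, 10, 5] by b=[1, 1]. Since b[0]=1, solve forward: a[0] = c[0] / 1 = 4; a[1] = (c[1] - 4×1) / 1 = 5; a[2] = (c[2] - 5×1) / 1 = 5. So a = [4, 5, 5]. Check by forward convolution: c[0] = 4×1 = 4; c[1] = 4×1 + 5×1 = 9; c[2] = 5×1 + 5×1 = 10; c[3] = 5×1 = 5

[4, 5, 5]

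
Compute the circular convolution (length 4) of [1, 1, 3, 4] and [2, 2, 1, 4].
Use y[k] = Σ_j f[j]·g[(k-j) mod 4]. y[0] = 1×2 + 1×4 + 3×1 + 4×2 = 17; y[1] = 1×2 + 1×2 + 3×4 + 4×1 = 20; y[2] = 1×1 + 1×2 + 3×2 + 4×4 = 25; y[3] = 1×4 + 1×1 + 3×2 + 4×2 = 19. Result: [17, 20, 25, 19]

[17, 20, 25, 19]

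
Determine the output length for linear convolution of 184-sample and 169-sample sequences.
Linear/full convolution length: m + n - 1 = 184 + 169 - 1 = 352

352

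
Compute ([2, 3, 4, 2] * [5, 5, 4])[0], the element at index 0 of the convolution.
Use y[k] = Σ_i a[i]·b[k-i] at k=0. y[0] = 2×5 = 10

10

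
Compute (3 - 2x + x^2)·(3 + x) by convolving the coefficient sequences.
Ascending coefficients: a = [3, -2, 1], b = [3, 1]. c[0] = 3×3 = 9; c[1] = 3×1 + -2×3 = -3; c[2] = -2×1 + 1×3 = 1; c[3] = 1×1 = 1. Result coefficients: [9, -3, 1, 1] → 9 - 3x + x^2 + x^3

9 - 3x + x^2 + x^3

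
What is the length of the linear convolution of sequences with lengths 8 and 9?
Linear/full convolution length: m + n - 1 = 8 + 9 - 1 = 16

16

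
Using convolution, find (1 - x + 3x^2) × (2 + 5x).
Ascending coefficients: a = [1, -1, 3], b = [2, 5]. c[0] = 1×2 = 2; c[1] = 1×5 + -1×2 = 3; c[2] = -1×5 + 3×2 = 1; c[3] = 3×5 = 15. Result coefficients: [2, 3, 1, 15] → 2 + 3x + x^2 + 15x^3

2 + 3x + x^2 + 15x^3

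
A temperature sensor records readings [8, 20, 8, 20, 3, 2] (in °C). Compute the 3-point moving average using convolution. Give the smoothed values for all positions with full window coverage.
3-point moving average kernel = [1, 1, 1]. Apply in 'valid' mode (full window coverage): avg[0] = (8 + 20 + 8) / 3 = 12.0; avg[1] = (20 + 8 + 20) / 3 = 16.0; avg[2] = (8 + 20 + 3) / 3 = 10.33; avg[3] = (20 + 3 + 2) / 3 = 8.33. Smoothed values: [12.0, 16.0, 10.33, 8.33]

[12.0, 16.0, 10.33, 8.33]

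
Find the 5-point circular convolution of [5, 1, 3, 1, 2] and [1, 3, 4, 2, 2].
Use y[k] = Σ_j x[j]·h[(k-j) mod 5]. y[0] = 5×1 + 1×2 + 3×2 + 1×4 + 2×3 = 23; y[1] = 5×3 + 1×1 + 3×2 + 1×2 + 2×4 = 32; y[2] = 5×4 + 1×3 + 3×1 + 1×2 + 2×2 = 32; y[3] = 5×2 + 1×4 + 3×3 + 1×1 + 2×2 = 28; y[4] = 5×2 + 1×2 + 3×4 + 1×3 + 2×1 = 29. Result: [23, 32, 32, 28, 29]

[23, 32, 32, 28, 29]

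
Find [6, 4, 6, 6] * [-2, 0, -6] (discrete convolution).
y[0] = 6×-2 = -12; y[1] = 6×0 + 4×-2 = -8; y[2] = 6×-6 + 4×0 + 6×-2 = -48; y[3] = 4×-6 + 6×0 + 6×-2 = -36; y[4] = 6×-6 + 6×0 = -36; y[5] = 6×-6 = -36

[-12, -8, -48, -36, -36, -36]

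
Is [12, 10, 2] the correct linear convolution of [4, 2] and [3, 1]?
Recompute linear convolution of [4, 2] and [3, 1]: y[0] = 4×3 = 12; y[1] = 4×1 + 2×3 = 10; y[2] = 2×1 = 2 → [12, 10, 2]. Given [12, 10, 2] matches, so answer: Yes

Yes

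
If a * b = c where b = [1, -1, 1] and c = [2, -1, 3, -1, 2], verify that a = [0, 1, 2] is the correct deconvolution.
Forward-compute [0, 1, 2] * [1, -1, 1]: c[0] = 0×1 = 0; c[1] = 0×-1 + 1×1 = 1; c[2] = 0×1 + 1×-1 + 2×1 = 1; c[3] = 1×1 + 2×-1 = -1; c[4] = 2×1 = 2 → [0, 1, 1, -1, 2]. Does not match given c = [2, -1, 3, -1, 2].

Not verified. [0, 1, 2] * [1, -1, 1] = [0, 1, 1, -1, 2], which differs from [2, -1, 3, -1, 2] at index 0.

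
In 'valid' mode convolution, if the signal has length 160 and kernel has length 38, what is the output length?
'Valid' mode counts only positions where the kernel fully overlaps the signal: m - n + 1 = 160 - 38 + 1 = 123

123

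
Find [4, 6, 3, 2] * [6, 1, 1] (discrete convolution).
y[0] = 4×6 = 24; y[1] = 4×1 + 6×6 = 40; y[2] = 4×1 + 6×1 + 3×6 = 28; y[3] = 6×1 + 3×1 + 2×6 = 21; y[4] = 3×1 + 2×1 = 5; y[5] = 2×1 = 2

[24, 40, 28, 21, 5, 2]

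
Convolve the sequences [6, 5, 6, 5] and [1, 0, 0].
y[0] = 6×1 = 6; y[1] = 6×0 + 5×1 = 5; y[2] = 6×0 + 5×0 + 6×1 = 6; y[3] = 5×0 + 6×0 + 5×1 = 5; y[4] = 6×0 + 5×0 = 0; y[5] = 5×0 = 0

[6, 5, 6, 5, 0, 0]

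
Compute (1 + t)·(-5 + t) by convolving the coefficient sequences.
Ascending coefficients: a = [1, 1], b = [-5, 1]. c[0] = 1×-5 = -5; c[1] = 1×1 + 1×-5 = -4; c[2] = 1×1 = 1. Result coefficients: [-5, -4, 1] → -5 - 4t + t^2

-5 - 4t + t^2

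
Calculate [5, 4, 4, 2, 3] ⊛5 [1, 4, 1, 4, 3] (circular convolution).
Use y[k] = Σ_j a[j]·b[(k-j) mod 5]. y[0] = 5×1 + 4×3 + 4×4 + 2×1 + 3×4 = 47; y[1] = 5×4 + 4×1 + 4×3 + 2×4 + 3×1 = 47; y[2] = 5×1 + 4×4 + 4×1 + 2×3 + 3×4 = 43; y[3] = 5×4 + 4×1 + 4×4 + 2×1 + 3×3 = 51; y[4] = 5×3 + 4×4 + 4×1 + 2×4 + 3×1 = 46. Result: [47, 47, 43, 51, 46]

[47, 47, 43, 51, 46]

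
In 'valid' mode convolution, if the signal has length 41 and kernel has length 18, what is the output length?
'Valid' mode counts only positions where the kernel fully overlaps the signal: m - n + 1 = 41 - 18 + 1 = 24

24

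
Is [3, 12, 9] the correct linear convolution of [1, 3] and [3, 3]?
Recompute linear convolution of [1, 3] and [3, 3]: y[0] = 1×3 = 3; y[1] = 1×3 + 3×3 = 12; y[2] = 3×3 = 9 → [3, 12, 9]. Given [3, 12, 9] matches, so answer: Yes

Yes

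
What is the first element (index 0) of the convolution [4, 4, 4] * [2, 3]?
Use y[k] = Σ_i a[i]·b[k-i] at k=0. y[0] = 4×2 = 8

8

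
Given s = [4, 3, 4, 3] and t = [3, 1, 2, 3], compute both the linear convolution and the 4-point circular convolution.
Linear: y_lin[0] = 4×3 = 12; y_lin[1] = 4×1 + 3×3 = 13; y_lin[2] = 4×2 + 3×1 + 4×3 = 23; y_lin[3] = 4×3 + 3×2 + 4×1 + 3×3 = 31; y_lin[4] = 3×3 + 4×2 + 3×1 = 20; y_lin[5] = 4×3 + 3×2 = 18; y_lin[6] = 3×3 = 9 → [12, 13, 23, 31, 20, 18, 9]. Circular (length 4): y[0] = 4×3 + 3×3 + 4×2 + 3×1 = 32; y[1] = 4×1 + 3×3 + 4×3 + 3×2 = 31; y[2] = 4×2 + 3×1 + 4×3 + 3×3 = 32; y[3] = 4×3 + 3×2 + 4×1 + 3×3 = 31 → [32, 31, 32, 31]

Linear: [12, 13, 23, 31, 20, 18, 9], Circular: [32, 31, 32, 31]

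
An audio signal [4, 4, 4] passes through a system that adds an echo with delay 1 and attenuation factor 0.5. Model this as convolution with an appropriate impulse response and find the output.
Direct-path + delayed-attenuated-path model → impulse response h = [1, 0.5] (1 at lag 0, 0.5 at lag 1). Output y[n] = x[n] + 0.5·x[n - 1] (with x[n] = 0 outside 0..2): y[0] = 4 + 0.5×0 = 4; y[1] = 4 + 0.5×4 = 6.0; y[2] = 4 + 0.5×4 = 6.0; y[3] = 0 + 0.5×4 = 2.0. So y = [4, 6.0, 6.0, 2.0]

[4, 6.0, 6.0, 2.0]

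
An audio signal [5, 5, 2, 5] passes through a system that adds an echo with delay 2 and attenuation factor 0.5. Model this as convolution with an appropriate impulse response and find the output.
Direct-path + delayed-attenuated-path model → impulse response h = [1, 0, 0.5] (1 at lag 0, 0.5 at lag 2). Output y[n] = x[n] + 0.5·x[n - 2] (with x[n] = 0 outside 0..3): y[0] = 5 + 0.5×0 = 5; y[1] = 5 + 0.5×0 = 5; y[2] = 2 + 0.5×5 = 4.5; y[3] = 5 + 0.5×5 = 7.5; y[4] = 0 + 0.5×2 = 1.0; y[5] = 0 + 0.5×5 = 2.5. So y = [5, 5, 4.5, 7.5, 1.0, 2.5]

[5, 5, 4.5, 7.5, 1.0, 2.5]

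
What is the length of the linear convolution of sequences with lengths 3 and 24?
Linear/full convolution length: m + n - 1 = 3 + 24 - 1 = 26

26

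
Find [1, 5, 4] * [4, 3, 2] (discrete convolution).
y[0] = 1×4 = 4; y[1] = 1×3 + 5×4 = 23; y[2] = 1×2 + 5×3 + 4×4 = 33; y[3] = 5×2 + 4×3 = 22; y[4] = 4×2 = 8

[4, 23, 33, 22, 8]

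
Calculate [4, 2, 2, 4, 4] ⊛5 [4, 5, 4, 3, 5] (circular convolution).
Use y[k] = Σ_j s[j]·t[(k-j) mod 5]. y[0] = 4×4 + 2×5 + 2×3 + 4×4 + 4×5 = 68; y[1] = 4×5 + 2×4 + 2×5 + 4×3 + 4×4 = 66; y[2] = 4×4 + 2×5 + 2×4 + 4×5 + 4×3 = 66; y[3] = 4×3 + 2×4 + 2×5 + 4×4 + 4×5 = 66; y[4] = 4×5 + 2×3 + 2×4 + 4×5 + 4×4 = 70. Result: [68, 66, 66, 66, 70]

[68, 66, 66, 66, 70]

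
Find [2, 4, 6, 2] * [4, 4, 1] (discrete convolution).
y[0] = 2×4 = 8; y[1] = 2×4 + 4×4 = 24; y[2] = 2×1 + 4×4 + 6×4 = 42; y[3] = 4×1 + 6×4 + 2×4 = 36; y[4] = 6×1 + 2×4 = 14; y[5] = 2×1 = 2

[8, 24, 42, 36, 14, 2]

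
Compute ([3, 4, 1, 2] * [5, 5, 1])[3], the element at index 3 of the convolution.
Use y[k] = Σ_i a[i]·b[k-i] at k=3. y[3] = 4×1 + 1×5 + 2×5 = 19

19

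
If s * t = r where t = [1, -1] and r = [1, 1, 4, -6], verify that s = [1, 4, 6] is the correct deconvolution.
Forward-compute [1, 4, 6] * [1, -1]: r[0] = 1×1 = 1; r[1] = 1×-1 + 4×1 = 3; r[2] = 4×-1 + 6×1 = 2; r[3] = 6×-1 = -6 → [1, 3, 2, -6]. Does not match given r = [1, 1, 4, -6].

Not verified. [1, 4, 6] * [1, -1] = [1, 3, 2, -6], which differs from [1, 1, 4, -6] at index 1.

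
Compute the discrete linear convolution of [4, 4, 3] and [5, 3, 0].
y[0] = 4×5 = 20; y[1] = 4×3 + 4×5 = 32; y[2] = 4×0 + 4×3 + 3×5 = 27; y[3] = 4×0 + 3×3 = 9; y[4] = 3×0 = 0

[20, 32, 27, 9, 0]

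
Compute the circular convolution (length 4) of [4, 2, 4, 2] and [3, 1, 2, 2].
Use y[k] = Σ_j a[j]·b[(k-j) mod 4]. y[0] = 4×3 + 2×2 + 4×2 + 2×1 = 26; y[1] = 4×1 + 2×3 + 4×2 + 2×2 = 22; y[2] = 4×2 + 2×1 + 4×3 + 2×2 = 26; y[3] = 4×2 + 2×2 + 4×1 + 2×3 = 22. Result: [26, 22, 26, 22]

[26, 22, 26, 22]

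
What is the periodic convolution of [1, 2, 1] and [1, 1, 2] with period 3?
Use y[k] = Σ_j a[j]·b[(k-j) mod 3]. y[0] = 1×1 + 2×2 + 1×1 = 6; y[1] = 1×1 + 2×1 + 1×2 = 5; y[2] = 1×2 + 2×1 + 1×1 = 5. Result: [6, 5, 5]

[6, 5, 5]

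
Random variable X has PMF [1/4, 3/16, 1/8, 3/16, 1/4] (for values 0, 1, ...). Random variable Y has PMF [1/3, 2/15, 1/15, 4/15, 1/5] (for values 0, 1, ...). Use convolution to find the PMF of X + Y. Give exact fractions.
P(X+Y=k) = Σ_i P(X=i)·P(Y=k-i) — a convolution of [1/4, 3/16, 1/8, 3/16, 1/4] and [1/3, 2/15, 1/15, 4/15, 1/5]. P(X+Y=0) = (1/4)×(1/3) = 1/12; P(X+Y=1) = (1/4)×(2/15) + (3/16)×(1/3) = 1/30 + 1/16 = 23/240; P(X+Y=2) = (1/4)×(1/15) + (3/16)×(2/15) + (1/8)×(1/3) = 1/60 + 1/40 + 1/24 = 1/12; P(X+Y=3) = (1/4)×(4/15) + (3/16)×(1/15) + (1/8)×(2/15) + (3/16)×(1/3) = 1/15 + 1/80 + 1/60 + 1/16 = 19/120; P(X+Y=4) = (1/4)×(1/5) + (3/16)×(4/15) + (1/8)×(1/15) + (3/16)×(2/15) + (1/4)×(1/3) = 1/20 + 1/20 + 1/120 + 1/40 + 1/12 = 13/60; P(X+Y=5) = (3/16)×(1/5) + (1/8)×(4/15) + (3/16)×(1/15) + (1/4)×(2/15) = 3/80 + 1/30 + 1/80 + 1/30 = 7/60; P(X+Y=6) = (1/8)×(1/5) + (3/16)×(4/15) + (1/4)×(1/15) = 1/40 + 1/20 + 1/60 = 11/120; P(X+Y=7) = (3/16)×(1/5) + (1/4)×(4/15) = 3/80 + 1/15 = 5/48; P(X+Y=8) = (1/4)×(1/5) = 1/20. PMF: [1/12, 23/240, 1/12, 19/120, 13/60, 7/60, 11/120, 5/48, 1/20] (sums to 1 ✓)

[1/12, 23/240, 1/12, 19/120, 13/60, 7/60, 11/120, 5/48, 1/20]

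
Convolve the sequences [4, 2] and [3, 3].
y[0] = 4×3 = 12; y[1] = 4×3 + 2×3 = 18; y[2] = 2×3 = 6

[12, 18, 6]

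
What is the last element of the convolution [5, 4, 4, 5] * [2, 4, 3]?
Use y[k] = Σ_i a[i]·b[k-i] at k=5. y[5] = 5×3 = 15

15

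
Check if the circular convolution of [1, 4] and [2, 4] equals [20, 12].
Recompute circular convolution of [1, 4] and [2, 4]: y[0] = 1×2 + 4×4 = 18; y[1] = 1×4 + 4×2 = 12 → [18, 12]. Compare to given [20, 12]: they differ at index 0: given 20, correct 18, so answer: No

No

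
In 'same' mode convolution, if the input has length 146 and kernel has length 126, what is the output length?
'Same' mode returns an output with the same length as the input: 146

146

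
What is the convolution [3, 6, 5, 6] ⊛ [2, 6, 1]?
y[0] = 3×2 = 6; y[1] = 3×6 + 6×2 = 30; y[2] = 3×1 + 6×6 + 5×2 = 49; y[3] = 6×1 + 5×6 + 6×2 = 48; y[4] = 5×1 + 6×6 = 41; y[5] = 6×1 = 6

[6, 30, 49, 48, 41, 6]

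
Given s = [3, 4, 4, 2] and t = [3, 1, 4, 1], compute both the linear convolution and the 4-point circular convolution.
Linear: y_lin[0] = 3×3 = 9; y_lin[1] = 3×1 + 4×3 = 15; y_lin[2] = 3×4 + 4×1 + 4×3 = 28; y_lin[3] = 3×1 + 4×4 + 4×1 + 2×3 = 29; y_lin[4] = 4×1 + 4×4 + 2×1 = 22; y_lin[5] = 4×1 + 2×4 = 12; y_lin[6] = 2×1 = 2 → [9, 15, 28, 29, 22, 12, 2]. Circular (length 4): y[0] = 3×3 + 4×1 + 4×4 + 2×1 = 31; y[1] = 3×1 + 4×3 + 4×1 + 2×4 = 27; y[2] = 3×4 + 4×1 + 4×3 + 2×1 = 30; y[3] = 3×1 + 4×4 + 4×1 + 2×3 = 29 → [31, 27, 30, 29]

Linear: [9, 15, 28, 29, 22, 12, 2], Circular: [31, 27, 30, 29]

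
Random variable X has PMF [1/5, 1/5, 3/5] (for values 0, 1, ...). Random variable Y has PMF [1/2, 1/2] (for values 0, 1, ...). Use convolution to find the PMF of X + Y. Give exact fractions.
P(X+Y=k) = Σ_i P(X=i)·P(Y=k-i) — a convolution of [1/5, 1/5, 3/5] and [1/2, 1/2]. P(X+Y=0) = (1/5)×(1/2) = 1/10; P(X+Y=1) = (1/5)×(1/2) + (1/5)×(1/2) = 1/10 + 1/10 = 1/5; P(X+Y=2) = (1/5)×(1/2) + (3/5)×(1/2) = 1/10 + 3/10 = 2/5; P(X+Y=3) = (3/5)×(1/2) = 3/10. PMF: [1/10, 1/5, 2/5, 3/10] (sums to 1 ✓)

[1/10, 1/5, 2/5, 3/10]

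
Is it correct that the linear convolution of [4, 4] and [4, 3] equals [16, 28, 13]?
Recompute linear convolution of [4, 4] and [4, 3]: y[0] = 4×4 = 16; y[1] = 4×3 + 4×4 = 28; y[2] = 4×3 = 12 → [16, 28, 12]. Compare to given [16, 28, 13]: they differ at index 2: given 13, correct 12, so answer: No

No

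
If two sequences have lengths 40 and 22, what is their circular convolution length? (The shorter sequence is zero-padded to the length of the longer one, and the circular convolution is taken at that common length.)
Circular convolution (zero-padding the shorter input) has length max(m, n) = max(40, 22) = 40

40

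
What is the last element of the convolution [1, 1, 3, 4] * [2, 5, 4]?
Use y[k] = Σ_i a[i]·b[k-i] at k=5. y[5] = 4×4 = 16

16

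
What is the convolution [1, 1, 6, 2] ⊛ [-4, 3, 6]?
y[0] = 1×-4 = -4; y[1] = 1×3 + 1×-4 = -1; y[2] = 1×6 + 1×3 + 6×-4 = -15; y[3] = 1×6 + 6×3 + 2×-4 = 16; y[4] = 6×6 + 2×3 = 42; y[5] = 2×6 = 12

[-4, -1, -15, 16, 42, 12]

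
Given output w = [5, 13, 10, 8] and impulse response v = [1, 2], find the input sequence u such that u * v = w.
Deconvolve w=[5, 13, 10, 8] by v=[1, 2]. Since v[0]=1, solve forward: u[0] = w[0] / 1 = 5; u[1] = (w[1] - 5×2) / 1 = 3; u[2] = (w[2] - 3×2) / 1 = 4. So u = [5, 3, 4]. Check by forward convolution: w[0] = 5×1 = 5; w[1] = 5×2 + 3×1 = 13; w[2] = 3×2 + 4×1 = 10; w[3] = 4×2 = 8

[5, 3, 4]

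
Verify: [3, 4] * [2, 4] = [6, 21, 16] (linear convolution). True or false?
Recompute linear convolution of [3, 4] and [2, 4]: y[0] = 3×2 = 6; y[1] = 3×4 + 4×2 = 20; y[2] = 4×4 = 16 → [6, 20, 16]. Compare to given [6, 21, 16]: they differ at index 1: given 21, correct 20, so answer: No

No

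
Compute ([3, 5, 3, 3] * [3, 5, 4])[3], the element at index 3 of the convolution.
Use y[k] = Σ_i a[i]·b[k-i] at k=3. y[3] = 5×4 + 3×5 + 3×3 = 44

44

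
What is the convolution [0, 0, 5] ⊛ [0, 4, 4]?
y[0] = 0×0 = 0; y[1] = 0×4 + 0×0 = 0; y[2] = 0×4 + 0×4 + 5×0 = 0; y[3] = 0×4 + 5×4 = 20; y[4] = 5×4 = 20

[0, 0, 0, 20, 20]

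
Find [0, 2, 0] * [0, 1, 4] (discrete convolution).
y[0] = 0×0 = 0; y[1] = 0×1 + 2×0 = 0; y[2] = 0×4 + 2×1 + 0×0 = 2; y[3] = 2×4 + 0×1 = 8; y[4] = 0×4 = 0

[0, 0, 2, 8, 0]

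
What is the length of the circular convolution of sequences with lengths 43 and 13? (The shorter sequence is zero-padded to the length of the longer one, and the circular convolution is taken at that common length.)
Circular convolution (zero-padding the shorter input) has length max(m, n) = max(43, 13) = 43

43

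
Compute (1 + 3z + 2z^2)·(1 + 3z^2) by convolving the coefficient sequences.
Ascending coefficients: a = [1, 3, 2], b = [1, 0, 3]. c[0] = 1×1 = 1; c[1] = 1×0 + 3×1 = 3; c[2] = 1×3 + 3×0 + 2×1 = 5; c[3] = 3×3 + 2×0 = 9; c[4] = 2×3 = 6. Result coefficients: [1, 3, 5, 9, 6] → 1 + 3z + 5z^2 + 9z^3 + 6z^4

1 + 3z + 5z^2 + 9z^3 + 6z^4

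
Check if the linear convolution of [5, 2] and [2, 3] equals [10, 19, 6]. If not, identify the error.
Recompute linear convolution of [5, 2] and [2, 3]: y[0] = 5×2 = 10; y[1] = 5×3 + 2×2 = 19; y[2] = 2×3 = 6 → [10, 19, 6]. Given [10, 19, 6] matches, so answer: Yes

Yes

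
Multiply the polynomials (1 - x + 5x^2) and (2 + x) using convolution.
Ascending coefficients: a = [1, -1, 5], b = [2, 1]. c[0] = 1×2 = 2; c[1] = 1×1 + -1×2 = -1; c[2] = -1×1 + 5×2 = 9; c[3] = 5×1 = 5. Result coefficients: [2, -1, 9, 5] → 2 - x + 9x^2 + 5x^3

2 - x + 9x^2 + 5x^3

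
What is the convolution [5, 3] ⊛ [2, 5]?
y[0] = 5×2 = 10; y[1] = 5×5 + 3×2 = 31; y[2] = 3×5 = 15

[10, 31, 15]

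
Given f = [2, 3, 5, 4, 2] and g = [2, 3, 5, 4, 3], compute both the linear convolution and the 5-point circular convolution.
Linear: y_lin[0] = 2×2 = 4; y_lin[1] = 2×3 + 3×2 = 12; y_lin[2] = 2×5 + 3×3 + 5×2 = 29; y_lin[3] = 2×4 + 3×5 + 5×3 + 4×2 = 46; y_lin[4] = 2×3 + 3×4 + 5×5 + 4×3 + 2×2 = 59; y_lin[5] = 3×3 + 5×4 + 4×5 + 2×3 = 55; y_lin[6] = 5×3 + 4×4 + 2×5 = 41; y_lin[7] = 4×3 + 2×4 = 20; y_lin[8] = 2×3 = 6 → [4, 12, 29, 46, 59, 55, 41, 20, 6]. Circular (length 5): y[0] = 2×2 + 3×3 + 5×4 + 4×5 + 2×3 = 59; y[1] = 2×3 + 3×2 + 5×3 + 4×4 + 2×5 = 53; y[2] = 2×5 + 3×3 + 5×2 + 4×3 + 2×4 = 49; y[3] = 2×4 + 3×5 + 5×3 + 4×2 + 2×3 = 52; y[4] = 2×3 + 3×4 + 5×5 + 4×3 + 2×2 = 59 → [59, 53, 49, 52, 59]

Linear: [4, 12, 29, 46, 59, 55, 41, 20, 6], Circular: [59, 53, 49, 52, 59]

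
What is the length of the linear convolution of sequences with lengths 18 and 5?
Linear/full convolution length: m + n - 1 = 18 + 5 - 1 = 22

22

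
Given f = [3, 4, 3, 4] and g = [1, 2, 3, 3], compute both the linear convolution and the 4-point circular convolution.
Linear: y_lin[0] = 3×1 = 3; y_lin[1] = 3×2 + 4×1 = 10; y_lin[2] = 3×3 + 4×2 + 3×1 = 20; y_lin[3] = 3×3 + 4×3 + 3×2 + 4×1 = 31; y_lin[4] = 4×3 + 3×3 + 4×2 = 29; y_lin[5] = 3×3 + 4×3 = 21; y_lin[6] = 4×3 = 12 → [3, 10, 20, 31, 29, 21, 12]. Circular (length 4): y[0] = 3×1 + 4×3 + 3×3 + 4×2 = 32; y[1] = 3×2 + 4×1 + 3×3 + 4×3 = 31; y[2] = 3×3 + 4×2 + 3×1 + 4×3 = 32; y[3] = 3×3 + 4×3 + 3×2 + 4×1 = 31 → [32, 31, 32, 31]

Linear: [3, 10, 20, 31, 29, 21, 12], Circular: [32, 31, 32, 31]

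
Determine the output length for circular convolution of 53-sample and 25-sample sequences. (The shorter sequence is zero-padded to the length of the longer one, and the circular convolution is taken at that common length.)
Circular convolution (zero-padding the shorter input) has length max(m, n) = max(53, 25) = 53

53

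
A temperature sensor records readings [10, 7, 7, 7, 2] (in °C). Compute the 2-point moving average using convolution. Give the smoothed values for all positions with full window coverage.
2-point moving average kernel = [1, 1]. Apply in 'valid' mode (full window coverage): avg[0] = (10 + 7) / 2 = 8.5; avg[1] = (7 + 7) / 2 = 7.0; avg[2] = (7 + 7) / 2 = 7.0; avg[3] = (7 + 2) / 2 = 4.5. Smoothed values: [8.5, 7.0, 7.0, 4.5]

[8.5, 7.0, 7.0, 4.5]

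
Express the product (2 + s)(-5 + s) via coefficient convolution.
Ascending coefficients: a = [2, 1], b = [-5, 1]. c[0] = 2×-5 = -10; c[1] = 2×1 + 1×-5 = -3; c[2] = 1×1 = 1. Result coefficients: [-10, -3, 1] → -10 - 3s + s^2

-10 - 3s + s^2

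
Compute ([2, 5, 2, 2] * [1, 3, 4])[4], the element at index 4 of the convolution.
Use y[k] = Σ_i a[i]·b[k-i] at k=4. y[4] = 2×4 + 2×3 = 14

14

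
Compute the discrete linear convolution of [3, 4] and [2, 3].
y[0] = 3×2 = 6; y[1] = 3×3 + 4×2 = 17; y[2] = 4×3 = 12

[6, 17, 12]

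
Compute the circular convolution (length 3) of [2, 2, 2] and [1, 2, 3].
Use y[k] = Σ_j u[j]·v[(k-j) mod 3]. y[0] = 2×1 + 2×3 + 2×2 = 12; y[1] = 2×2 + 2×1 + 2×3 = 12; y[2] = 2×3 + 2×2 + 2×1 = 12. Result: [12, 12, 12]

[12, 12, 12]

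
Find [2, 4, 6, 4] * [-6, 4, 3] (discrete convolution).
y[0] = 2×-6 = -12; y[1] = 2×4 + 4×-6 = -16; y[2] = 2×3 + 4×4 + 6×-6 = -14; y[3] = 4×3 + 6×4 + 4×-6 = 12; y[4] = 6×3 + 4×4 = 34; y[5] = 4×3 = 12

[-12, -16, -14, 12, 34, 12]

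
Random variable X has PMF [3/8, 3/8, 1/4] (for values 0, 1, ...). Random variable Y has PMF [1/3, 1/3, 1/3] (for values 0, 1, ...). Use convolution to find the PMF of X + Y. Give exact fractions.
P(X+Y=k) = Σ_i P(X=i)·P(Y=k-i) — a convolution of [3/8, 3/8, 1/4] and [1/3, 1/3, 1/3]. P(X+Y=0) = (3/8)×(1/3) = 1/8; P(X+Y=1) = (3/8)×(1/3) + (3/8)×(1/3) = 1/8 + 1/8 = 1/4; P(X+Y=2) = (3/8)×(1/3) + (3/8)×(1/3) + (1/4)×(1/3) = 1/8 + 1/8 + 1/12 = 1/3; P(X+Y=3) = (3/8)×(1/3) + (1/4)×(1/3) = 1/8 + 1/12 = 5/24; P(X+Y=4) = (1/4)×(1/3) = 1/12. PMF: [1/8, 1/4, 1/3, 5/24, 1/12] (sums to 1 ✓)

[1/8, 1/4, 1/3, 5/24, 1/12]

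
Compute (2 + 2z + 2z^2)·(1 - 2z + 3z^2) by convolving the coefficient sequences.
Ascending coefficients: a = [2, 2, 2], b = [1, -2, 3]. c[0] = 2×1 = 2; c[1] = 2×-2 + 2×1 = -2; c[2] = 2×3 + 2×-2 + 2×1 = 4; c[3] = 2×3 + 2×-2 = 2; c[4] = 2×3 = 6. Result coefficients: [2, -2, 4, 2, 6] → 2 - 2z + 4z^2 + 2z^3 + 6z^4

2 - 2z + 4z^2 + 2z^3 + 6z^4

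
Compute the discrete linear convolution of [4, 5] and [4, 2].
y[0] = 4×4 = 16; y[1] = 4×2 + 5×4 = 28; y[2] = 5×2 = 10

[16, 28, 10]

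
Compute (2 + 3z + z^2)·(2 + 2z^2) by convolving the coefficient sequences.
Ascending coefficients: a = [2, 3, 1], b = [2, 0, 2]. c[0] = 2×2 = 4; c[1] = 2×0 + 3×2 = 6; c[2] = 2×2 + 3×0 + 1×2 = 6; c[3] = 3×2 + 1×0 = 6; c[4] = 1×2 = 2. Result coefficients: [4, 6, 6, 6, 2] → 4 + 6z + 6z^2 + 6z^3 + 2z^4

4 + 6z + 6z^2 + 6z^3 + 2z^4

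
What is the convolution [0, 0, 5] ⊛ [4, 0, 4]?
y[0] = 0×4 = 0; y[1] = 0×0 + 0×4 = 0; y[2] = 0×4 + 0×0 + 5×4 = 20; y[3] = 0×4 + 5×0 = 0; y[4] = 5×4 = 20

[0, 0, 20, 0, 20]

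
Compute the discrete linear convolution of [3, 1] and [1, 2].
y[0] = 3×1 = 3; y[1] = 3×2 + 1×1 = 7; y[2] = 1×2 = 2

[3, 7, 2]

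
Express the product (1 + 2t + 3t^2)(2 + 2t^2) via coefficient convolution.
Ascending coefficients: a = [1, 2, 3], b = [2, 0, 2]. c[0] = 1×2 = 2; c[1] = 1×0 + 2×2 = 4; c[2] = 1×2 + 2×0 + 3×2 = 8; c[3] = 2×2 + 3×0 = 4; c[4] = 3×2 = 6. Result coefficients: [2, 4, 8, 4, 6] → 2 + 4t + 8t^2 + 4t^3 + 6t^4

2 + 4t + 8t^2 + 4t^3 + 6t^4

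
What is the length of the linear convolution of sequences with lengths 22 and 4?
Linear/full convolution length: m + n - 1 = 22 + 4 - 1 = 25

25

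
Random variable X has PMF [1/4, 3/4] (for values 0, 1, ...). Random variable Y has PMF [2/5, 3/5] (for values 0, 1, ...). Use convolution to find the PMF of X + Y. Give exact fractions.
P(X+Y=k) = Σ_i P(X=i)·P(Y=k-i) — a convolution of [1/4, 3/4] and [2/5, 3/5]. P(X+Y=0) = (1/4)×(2/5) = 1/10; P(X+Y=1) = (1/4)×(3/5) + (3/4)×(2/5) = 3/20 + 3/10 = 9/20; P(X+Y=2) = (3/4)×(3/5) = 9/20. PMF: [1/10, 9/20, 9/20] (sums to 1 ✓)

[1/10, 9/20, 9/20]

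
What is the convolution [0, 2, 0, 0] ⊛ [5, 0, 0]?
y[0] = 0×5 = 0; y[1] = 0×0 + 2×5 = 10; y[2] = 0×0 + 2×0 + 0×5 = 0; y[3] = 2×0 + 0×0 + 0×5 = 0; y[4] = 0×0 + 0×0 = 0; y[5] = 0×0 = 0

[0, 10, 0, 0, 0, 0]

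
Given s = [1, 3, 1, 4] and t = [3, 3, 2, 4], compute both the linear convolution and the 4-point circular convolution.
Linear: y_lin[0] = 1×3 = 3; y_lin[1] = 1×3 + 3×3 = 12; y_lin[2] = 1×2 + 3×3 + 1×3 = 14; y_lin[3] = 1×4 + 3×2 + 1×3 + 4×3 = 25; y_lin[4] = 3×4 + 1×2 + 4×3 = 26; y_lin[5] = 1×4 + 4×2 = 12; y_lin[6] = 4×4 = 16 → [3, 12, 14, 25, 26, 12, 16]. Circular (length 4): y[0] = 1×3 + 3×4 + 1×2 + 4×3 = 29; y[1] = 1×3 + 3×3 + 1×4 + 4×2 = 24; y[2] = 1×2 + 3×3 + 1×3 + 4×4 = 30; y[3] = 1×4 + 3×2 + 1×3 + 4×3 = 25 → [29, 24, 30, 25]

Linear: [3, 12, 14, 25, 26, 12, 16], Circular: [29, 24, 30, 25]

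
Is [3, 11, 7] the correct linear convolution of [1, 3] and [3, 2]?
Recompute linear convolution of [1, 3] and [3, 2]: y[0] = 1×3 = 3; y[1] = 1×2 + 3×3 = 11; y[2] = 3×2 = 6 → [3, 11, 6]. Compare to given [3, 11, 7]: they differ at index 2: given 7, correct 6, so answer: No

No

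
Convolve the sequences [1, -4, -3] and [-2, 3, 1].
y[0] = 1×-2 = -2; y[1] = 1×3 + -4×-2 = 11; y[2] = 1×1 + -4×3 + -3×-2 = -5; y[3] = -4×1 + -3×3 = -13; y[4] = -3×1 = -3

[-2, 11, -5, -13, -3]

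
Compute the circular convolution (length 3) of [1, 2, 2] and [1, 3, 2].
Use y[k] = Σ_j u[j]·v[(k-j) mod 3]. y[0] = 1×1 + 2×2 + 2×3 = 11; y[1] = 1×3 + 2×1 + 2×2 = 9; y[2] = 1×2 + 2×3 + 2×1 = 10. Result: [11, 9, 10]

[11, 9, 10]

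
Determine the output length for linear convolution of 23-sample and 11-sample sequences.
Linear/full convolution length: m + n - 1 = 23 + 11 - 1 = 33

33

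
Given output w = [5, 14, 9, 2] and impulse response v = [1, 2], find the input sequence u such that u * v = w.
Deconvolve w=[5, 14, 9, 2] by v=[1, 2]. Since v[0]=1, solve forward: u[0] = w[0] / 1 = 5; u[1] = (w[1] - 5×2) / 1 = 4; u[2] = (w[2] - 4×2) / 1 = 1. So u = [5, 4, 1]. Check by forward convolution: w[0] = 5×1 = 5; w[1] = 5×2 + 4×1 = 14; w[2] = 4×2 + 1×1 = 9; w[3] = 1×2 = 2

[5, 4, 1]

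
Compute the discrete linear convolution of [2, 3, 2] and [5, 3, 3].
y[0] = 2×5 = 10; y[1] = 2×3 + 3×5 = 21; y[2] = 2×3 + 3×3 + 2×5 = 25; y[3] = 3×3 + 2×3 = 15; y[4] = 2×3 = 6

[10, 21, 25, 15, 6]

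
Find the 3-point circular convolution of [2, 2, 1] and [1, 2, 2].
Use y[k] = Σ_j x[j]·h[(k-j) mod 3]. y[0] = 2×1 + 2×2 + 1×2 = 8; y[1] = 2×2 + 2×1 + 1×2 = 8; y[2] = 2×2 + 2×2 + 1×1 = 9. Result: [8, 8, 9]

[8, 8, 9]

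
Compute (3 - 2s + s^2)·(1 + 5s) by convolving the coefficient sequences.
Ascending coefficients: a = [3, -2, 1], b = [1, 5]. c[0] = 3×1 = 3; c[1] = 3×5 + -2×1 = 13; c[2] = -2×5 + 1×1 = -9; c[3] = 1×5 = 5. Result coefficients: [3, 13, -9, 5] → 3 + 13s - 9s^2 + 5s^3

3 + 13s - 9s^2 + 5s^3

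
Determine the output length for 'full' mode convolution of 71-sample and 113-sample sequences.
Linear/full convolution length: m + n - 1 = 71 + 113 - 1 = 183

183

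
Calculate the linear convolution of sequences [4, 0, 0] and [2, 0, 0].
y[0] = 4×2 = 8; y[1] = 4×0 + 0×2 = 0; y[2] = 4×0 + 0×0 + 0×2 = 0; y[3] = 0×0 + 0×0 = 0; y[4] = 0×0 = 0

[8, 0, 0, 0, 0]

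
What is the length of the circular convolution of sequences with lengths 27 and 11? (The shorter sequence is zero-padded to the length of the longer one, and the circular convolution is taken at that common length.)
Circular convolution (zero-padding the shorter input) has length max(m, n) = max(27, 11) = 27

27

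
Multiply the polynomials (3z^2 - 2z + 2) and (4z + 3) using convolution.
Ascending coefficients: a = [2, -2, 3], b = [3, 4]. c[0] = 2×3 = 6; c[1] = 2×4 + -2×3 = 2; c[2] = -2×4 + 3×3 = 1; c[3] = 3×4 = 12. Result coefficients: [6, 2, 1, 12] → 12z^3 + z^2 + 2z + 6

12z^3 + z^2 + 2z + 6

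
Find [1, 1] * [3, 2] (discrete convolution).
y[0] = 1×3 = 3; y[1] = 1×2 + 1×3 = 5; y[2] = 1×2 = 2

[3, 5, 2]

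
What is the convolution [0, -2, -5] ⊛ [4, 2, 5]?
y[0] = 0×4 = 0; y[1] = 0×2 + -2×4 = -8; y[2] = 0×5 + -2×2 + -5×4 = -24; y[3] = -2×5 + -5×2 = -20; y[4] = -5×5 = -25

[0, -8, -24, -20, -25]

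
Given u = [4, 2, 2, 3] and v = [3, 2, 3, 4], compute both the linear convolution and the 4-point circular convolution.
Linear: y_lin[0] = 4×3 = 12; y_lin[1] = 4×2 + 2×3 = 14; y_lin[2] = 4×3 + 2×2 + 2×3 = 22; y_lin[3] = 4×4 + 2×3 + 2×2 + 3×3 = 35; y_lin[4] = 2×4 + 2×3 + 3×2 = 20; y_lin[5] = 2×4 + 3×3 = 17; y_lin[6] = 3×4 = 12 → [12, 14, 22, 35, 20, 17, 12]. Circular (length 4): y[0] = 4×3 + 2×4 + 2×3 + 3×2 = 32; y[1] = 4×2 + 2×3 + 2×4 + 3×3 = 31; y[2] = 4×3 + 2×2 + 2×3 + 3×4 = 34; y[3] = 4×4 + 2×3 + 2×2 + 3×3 = 35 → [32, 31, 34, 35]

Linear: [12, 14, 22, 35, 20, 17, 12], Circular: [32, 31, 34, 35]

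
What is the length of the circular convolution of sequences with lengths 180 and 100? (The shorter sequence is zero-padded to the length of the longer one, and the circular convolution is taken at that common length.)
Circular convolution (zero-padding the shorter input) has length max(m, n) = max(180, 100) = 180

180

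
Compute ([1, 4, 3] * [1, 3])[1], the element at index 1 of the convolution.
Use y[k] = Σ_i a[i]·b[k-i] at k=1. y[1] = 1×3 + 4×1 = 7

7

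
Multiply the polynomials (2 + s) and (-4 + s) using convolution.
Ascending coefficients: a = [2, 1], b = [-4, 1]. c[0] = 2×-4 = -8; c[1] = 2×1 + 1×-4 = -2; c[2] = 1×1 = 1. Result coefficients: [-8, -2, 1] → -8 - 2s + s^2

-8 - 2s + s^2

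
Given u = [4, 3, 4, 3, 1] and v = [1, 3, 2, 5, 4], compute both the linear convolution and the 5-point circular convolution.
Linear: y_lin[0] = 4×1 = 4; y_lin[1] = 4×3 + 3×1 = 15; y_lin[2] = 4×2 + 3×3 + 4×1 = 21; y_lin[3] = 4×5 + 3×2 + 4×3 + 3×1 = 41; y_lin[4] = 4×4 + 3×5 + 4×2 + 3×3 + 1×1 = 49; y_lin[5] = 3×4 + 4×5 + 3×2 + 1×3 = 41; y_lin[6] = 4×4 + 3×5 + 1×2 = 33; y_lin[7] = 3×4 + 1×5 = 17; y_lin[8] = 1×4 = 4 → [4, 15, 21, 41, 49, 41, 33, 17, 4]. Circular (length 5): y[0] = 4×1 + 3×4 + 4×5 + 3×2 + 1×3 = 45; y[1] = 4×3 + 3×1 + 4×4 + 3×5 + 1×2 = 48; y[2] = 4×2 + 3×3 + 4×1 + 3×4 + 1×5 = 38; y[3] = 4×5 + 3×2 + 4×3 + 3×1 + 1×4 = 45; y[4] = 4×4 + 3×5 + 4×2 + 3×3 + 1×1 = 49 → [45, 48, 38, 45, 49]

Linear: [4, 15, 21, 41, 49, 41, 33, 17, 4], Circular: [45, 48, 38, 45, 49]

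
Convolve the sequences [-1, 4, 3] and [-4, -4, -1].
y[0] = -1×-4 = 4; y[1] = -1×-4 + 4×-4 = -12; y[2] = -1×-1 + 4×-4 + 3×-4 = -27; y[3] = 4×-1 + 3×-4 = -16; y[4] = 3×-1 = -3

[4, -12, -27, -16, -3]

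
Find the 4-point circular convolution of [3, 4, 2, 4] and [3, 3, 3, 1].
Use y[k] = Σ_j s[j]·t[(k-j) mod 4]. y[0] = 3×3 + 4×1 + 2×3 + 4×3 = 31; y[1] = 3×3 + 4×3 + 2×1 + 4×3 = 35; y[2] = 3×3 + 4×3 + 2×3 + 4×1 = 31; y[3] = 3×1 + 4×3 + 2×3 + 4×3 = 33. Result: [31, 35, 31, 33]

[31, 35, 31, 33]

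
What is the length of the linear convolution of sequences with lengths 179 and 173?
Linear/full convolution length: m + n - 1 = 179 + 173 - 1 = 351

351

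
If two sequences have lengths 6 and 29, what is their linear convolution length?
Linear/full convolution length: m + n - 1 = 6 + 29 - 1 = 34

34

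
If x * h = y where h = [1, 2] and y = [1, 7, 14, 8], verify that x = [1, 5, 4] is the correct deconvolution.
Forward-compute [1, 5, 4] * [1, 2]: y[0] = 1×1 = 1; y[1] = 1×2 + 5×1 = 7; y[2] = 5×2 + 4×1 = 14; y[3] = 4×2 = 8 → [1, 7, 14, 8]. Matches given y = [1, 7, 14, 8], so verified.

Verified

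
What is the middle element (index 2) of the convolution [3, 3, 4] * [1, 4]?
Use y[k] = Σ_i a[i]·b[k-i] at k=2. y[2] = 3×4 + 4×1 = 16

16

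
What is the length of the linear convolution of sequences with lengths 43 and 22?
Linear/full convolution length: m + n - 1 = 43 + 22 - 1 = 64

64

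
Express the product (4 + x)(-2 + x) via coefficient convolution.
Ascending coefficients: a = [4, 1], b = [-2, 1]. c[0] = 4×-2 = -8; c[1] = 4×1 + 1×-2 = 2; c[2] = 1×1 = 1. Result coefficients: [-8, 2, 1] → -8 + 2x + x^2

-8 + 2x + x^2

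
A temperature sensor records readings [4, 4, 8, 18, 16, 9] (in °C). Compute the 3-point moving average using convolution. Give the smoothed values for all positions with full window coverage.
3-point moving average kernel = [1, 1, 1]. Apply in 'valid' mode (full window coverage): avg[0] = (4 + 4 + 8) / 3 = 5.33; avg[1] = (4 + 8 + 18) / 3 = 10.0; avg[2] = (8 + 18 + 16) / 3 = 14.0; avg[3] = (18 + 16 + 9) / 3 = 14.33. Smoothed values: [5.33, 10.0, 14.0, 14.33]

[5.33, 10.0, 14.0, 14.33]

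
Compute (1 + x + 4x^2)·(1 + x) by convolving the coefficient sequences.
Ascending coefficients: a = [1, 1, 4], b = [1, 1]. c[0] = 1×1 = 1; c[1] = 1×1 + 1×1 = 2; c[2] = 1×1 + 4×1 = 5; c[3] = 4×1 = 4. Result coefficients: [1, 2, 5, 4] → 1 + 2x + 5x^2 + 4x^3

1 + 2x + 5x^2 + 4x^3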